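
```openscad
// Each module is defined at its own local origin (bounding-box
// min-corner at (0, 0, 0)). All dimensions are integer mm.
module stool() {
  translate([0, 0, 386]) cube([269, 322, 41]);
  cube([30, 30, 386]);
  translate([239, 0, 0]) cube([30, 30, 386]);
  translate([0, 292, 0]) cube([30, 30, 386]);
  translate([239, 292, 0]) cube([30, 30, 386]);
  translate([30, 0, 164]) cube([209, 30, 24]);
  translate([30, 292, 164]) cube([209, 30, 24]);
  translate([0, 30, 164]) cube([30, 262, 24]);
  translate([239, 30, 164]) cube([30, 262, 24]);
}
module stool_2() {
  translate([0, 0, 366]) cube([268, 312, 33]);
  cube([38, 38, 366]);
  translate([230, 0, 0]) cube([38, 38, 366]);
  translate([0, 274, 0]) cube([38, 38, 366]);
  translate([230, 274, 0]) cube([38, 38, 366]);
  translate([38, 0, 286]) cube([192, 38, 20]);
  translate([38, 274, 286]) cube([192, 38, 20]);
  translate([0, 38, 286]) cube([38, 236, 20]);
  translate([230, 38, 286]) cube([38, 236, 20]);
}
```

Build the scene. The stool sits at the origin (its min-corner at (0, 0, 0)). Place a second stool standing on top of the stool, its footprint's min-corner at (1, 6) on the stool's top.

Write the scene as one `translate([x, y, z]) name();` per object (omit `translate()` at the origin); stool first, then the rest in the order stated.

stool();
translate([1, 6, 427]) stool_2();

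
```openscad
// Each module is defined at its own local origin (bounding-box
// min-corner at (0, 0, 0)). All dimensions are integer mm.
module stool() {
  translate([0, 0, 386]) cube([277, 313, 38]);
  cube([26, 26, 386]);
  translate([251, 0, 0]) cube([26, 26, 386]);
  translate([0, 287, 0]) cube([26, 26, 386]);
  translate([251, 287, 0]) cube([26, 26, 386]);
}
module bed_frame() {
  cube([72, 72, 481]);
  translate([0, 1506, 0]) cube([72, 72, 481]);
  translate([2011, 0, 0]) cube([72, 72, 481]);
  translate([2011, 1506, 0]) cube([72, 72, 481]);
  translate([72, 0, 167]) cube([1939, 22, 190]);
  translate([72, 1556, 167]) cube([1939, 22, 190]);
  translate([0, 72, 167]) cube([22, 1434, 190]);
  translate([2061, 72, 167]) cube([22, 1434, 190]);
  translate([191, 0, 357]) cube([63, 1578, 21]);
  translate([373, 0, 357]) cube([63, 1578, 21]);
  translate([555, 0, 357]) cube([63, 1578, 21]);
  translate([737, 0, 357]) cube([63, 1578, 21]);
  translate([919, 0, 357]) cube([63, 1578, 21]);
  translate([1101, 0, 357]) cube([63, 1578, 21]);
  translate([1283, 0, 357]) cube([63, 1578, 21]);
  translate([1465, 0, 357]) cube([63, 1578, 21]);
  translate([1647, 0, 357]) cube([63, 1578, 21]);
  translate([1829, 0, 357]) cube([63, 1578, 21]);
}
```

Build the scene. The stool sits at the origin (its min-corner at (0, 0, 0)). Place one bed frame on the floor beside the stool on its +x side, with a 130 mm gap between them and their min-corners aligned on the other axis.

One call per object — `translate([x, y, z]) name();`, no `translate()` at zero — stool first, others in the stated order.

stool();
translate([407, 0, 0]) bed_frame();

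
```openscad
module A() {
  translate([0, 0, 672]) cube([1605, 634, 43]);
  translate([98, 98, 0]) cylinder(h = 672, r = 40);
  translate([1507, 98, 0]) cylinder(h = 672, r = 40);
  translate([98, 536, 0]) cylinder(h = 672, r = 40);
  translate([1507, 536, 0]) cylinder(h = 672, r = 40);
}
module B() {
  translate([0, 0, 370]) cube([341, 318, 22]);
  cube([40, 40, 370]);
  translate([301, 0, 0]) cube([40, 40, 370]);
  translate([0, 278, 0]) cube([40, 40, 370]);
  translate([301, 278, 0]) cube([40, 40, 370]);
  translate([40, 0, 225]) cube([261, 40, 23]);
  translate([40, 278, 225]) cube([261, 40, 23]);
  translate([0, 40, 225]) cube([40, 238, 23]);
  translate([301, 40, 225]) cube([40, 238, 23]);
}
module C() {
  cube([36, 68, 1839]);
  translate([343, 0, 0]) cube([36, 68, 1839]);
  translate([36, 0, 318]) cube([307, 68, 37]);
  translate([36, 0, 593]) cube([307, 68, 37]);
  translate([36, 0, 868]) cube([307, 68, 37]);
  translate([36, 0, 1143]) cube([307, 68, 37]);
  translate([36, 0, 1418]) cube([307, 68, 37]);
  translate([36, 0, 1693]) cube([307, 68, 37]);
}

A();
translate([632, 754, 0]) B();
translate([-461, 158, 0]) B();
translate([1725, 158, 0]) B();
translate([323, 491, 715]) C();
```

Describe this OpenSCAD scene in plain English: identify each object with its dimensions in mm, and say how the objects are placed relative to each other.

A is a table with a 1605×634 mm rectangular top, 43 mm thick, top surface at z = 715 mm, supported by four round legs of 80 mm diameter, each leg's bounding box inset 58 mm from the nearest pair of top edges, running from the floor.

B is a four-legged stool. The seat is 341×318 mm, 22 mm thick, top at z = 392 mm. It stands on four square legs, each 40×40 mm in cross-section, from z = 0 to the seat underside, each flush with a corner of the seat. Four stretchers, 40 mm wide and 23 mm tall, connect adjacent legs with their undersides at z = 225 mm, each running between the inner faces of the legs it joins and aligned with the legs' outer faces on the other axis.

C is a wooden ladder with two side rails of 36×68 mm section and 1839 mm height, set 379 mm apart overall. Between them run 6 rectangular rungs (68 mm deep, 37 mm thick), front faces flush with the rails' −y face. The bottom of the first rung is 318 mm above the floor and each subsequent rung is 275 mm higher than the one below.

Three stools sit around the table at the +y, −x, +x sides. The ladder is on top of the table.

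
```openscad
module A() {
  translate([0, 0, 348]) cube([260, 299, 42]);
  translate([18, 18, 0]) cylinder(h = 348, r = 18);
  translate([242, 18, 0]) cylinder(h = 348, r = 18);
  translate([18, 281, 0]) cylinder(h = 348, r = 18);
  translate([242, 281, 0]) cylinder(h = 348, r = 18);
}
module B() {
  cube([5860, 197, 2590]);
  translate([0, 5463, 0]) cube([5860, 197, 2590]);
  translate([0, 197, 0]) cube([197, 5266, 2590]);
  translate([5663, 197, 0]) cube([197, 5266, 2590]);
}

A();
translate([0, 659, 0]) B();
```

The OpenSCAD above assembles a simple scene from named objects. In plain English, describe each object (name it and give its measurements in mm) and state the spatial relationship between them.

A is a four-legged stool. The seat is 260×299 mm, 42 mm thick, top at z = 390 mm. It stands on four round legs, each 36 mm in diameter, from z = 0 to the seat underside, each leg's axis is inset half a diameter from the nearest pair of seat edges (so the leg's bounding box is flush with the corner).

B is the wall frame of a small rectangular building: four walls, each 2590 mm tall and 197 mm thick, enclosing a footprint 5860 mm (x) by 5660 mm (y) outside-to-outside, with no floor or roof. The front and back walls (the −y and +y sides) span the full width; the two side walls fit between them.

The house frame is on the floor beside the stool on its +y side.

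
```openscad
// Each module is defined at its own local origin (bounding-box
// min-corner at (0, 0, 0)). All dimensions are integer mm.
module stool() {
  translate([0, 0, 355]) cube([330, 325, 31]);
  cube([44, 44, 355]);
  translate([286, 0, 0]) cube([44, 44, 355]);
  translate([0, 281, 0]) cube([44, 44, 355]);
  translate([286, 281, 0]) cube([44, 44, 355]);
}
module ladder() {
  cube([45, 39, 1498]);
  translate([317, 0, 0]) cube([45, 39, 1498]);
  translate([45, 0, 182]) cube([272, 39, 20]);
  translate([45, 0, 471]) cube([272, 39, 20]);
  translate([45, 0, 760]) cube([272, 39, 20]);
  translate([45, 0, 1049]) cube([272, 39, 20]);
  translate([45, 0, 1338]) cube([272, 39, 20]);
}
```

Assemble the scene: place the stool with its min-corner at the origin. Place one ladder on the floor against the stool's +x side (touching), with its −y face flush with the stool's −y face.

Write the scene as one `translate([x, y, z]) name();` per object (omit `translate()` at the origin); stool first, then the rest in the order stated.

stool();
translate([330, 0, 0]) ladder();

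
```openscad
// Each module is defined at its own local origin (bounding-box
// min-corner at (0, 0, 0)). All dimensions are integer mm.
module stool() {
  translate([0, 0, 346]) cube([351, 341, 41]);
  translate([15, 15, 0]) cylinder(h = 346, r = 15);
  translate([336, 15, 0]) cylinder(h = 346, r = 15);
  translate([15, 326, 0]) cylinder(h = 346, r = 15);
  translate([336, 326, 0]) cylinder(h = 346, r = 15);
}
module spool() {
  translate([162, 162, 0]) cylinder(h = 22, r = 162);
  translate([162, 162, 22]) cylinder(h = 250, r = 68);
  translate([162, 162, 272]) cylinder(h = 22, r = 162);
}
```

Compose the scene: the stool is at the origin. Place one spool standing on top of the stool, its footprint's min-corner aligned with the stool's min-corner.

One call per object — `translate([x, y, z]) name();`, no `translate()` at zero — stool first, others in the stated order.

stool();
translate([0, 0, 387]) spool();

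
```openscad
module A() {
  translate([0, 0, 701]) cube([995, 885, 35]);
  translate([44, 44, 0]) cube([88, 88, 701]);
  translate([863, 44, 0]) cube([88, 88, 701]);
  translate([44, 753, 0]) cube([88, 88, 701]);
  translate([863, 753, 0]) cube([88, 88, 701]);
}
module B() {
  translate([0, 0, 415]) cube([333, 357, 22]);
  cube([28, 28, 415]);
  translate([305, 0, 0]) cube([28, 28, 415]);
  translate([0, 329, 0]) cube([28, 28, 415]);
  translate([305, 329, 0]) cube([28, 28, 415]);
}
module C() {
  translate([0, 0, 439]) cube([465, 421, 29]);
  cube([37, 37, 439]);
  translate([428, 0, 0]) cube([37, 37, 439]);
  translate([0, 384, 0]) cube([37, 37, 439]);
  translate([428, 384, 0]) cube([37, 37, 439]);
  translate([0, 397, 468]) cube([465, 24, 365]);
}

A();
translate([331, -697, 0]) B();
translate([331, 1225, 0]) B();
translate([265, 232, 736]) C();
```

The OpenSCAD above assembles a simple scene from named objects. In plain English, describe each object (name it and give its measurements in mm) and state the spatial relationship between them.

A is a table with a 995×885 mm rectangular top, 35 mm thick, top surface at z = 736 mm, supported by four 88×88 mm square legs, each inset 44 mm from the nearest pair of top edges, running from the floor.

B is a four-legged stool. The seat is 333×357 mm, 22 mm thick, top at z = 437 mm. It stands on four square legs, each 28×28 mm in cross-section, from z = 0 to the seat underside, each flush with a corner of the seat.

C is a chair. The seat is a 465×421×29 mm slab with its top at z = 468 mm, on four 37×37 mm corner legs (flush with the seat edges, standing on z = 0). A flat backrest 24 mm thick, 365 mm tall, spans the full seat width and rises from the seat top along its +y edge, rear face flush with the rear of the seat.

Two stools sit around the table at the −y, +y sides. The chair is on top of the table, centred.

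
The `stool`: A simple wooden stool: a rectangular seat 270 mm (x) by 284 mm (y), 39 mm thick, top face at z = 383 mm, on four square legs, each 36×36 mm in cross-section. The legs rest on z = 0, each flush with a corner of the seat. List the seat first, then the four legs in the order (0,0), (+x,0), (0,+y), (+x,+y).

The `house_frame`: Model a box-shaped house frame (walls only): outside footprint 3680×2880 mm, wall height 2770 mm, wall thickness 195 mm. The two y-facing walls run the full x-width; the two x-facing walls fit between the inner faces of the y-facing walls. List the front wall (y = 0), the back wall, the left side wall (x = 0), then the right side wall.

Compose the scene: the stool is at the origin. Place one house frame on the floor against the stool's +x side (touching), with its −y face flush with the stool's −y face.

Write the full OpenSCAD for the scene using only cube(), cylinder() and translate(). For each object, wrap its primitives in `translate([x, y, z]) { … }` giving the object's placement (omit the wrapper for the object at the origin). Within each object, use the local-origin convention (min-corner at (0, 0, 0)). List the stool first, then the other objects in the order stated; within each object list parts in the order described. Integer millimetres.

translate([0, 0, 344]) cube([270, 284, 39]);
cube([36, 36, 344]);
translate([234, 0, 0]) cube([36, 36, 344]);
translate([0, 248, 0]) cube([36, 36, 344]);
translate([234, 248, 0]) cube([36, 36, 344]);
translate([270, 0, 0]) {
  cube([3680, 195, 2770]);
  translate([0, 2685, 0]) cube([3680, 195, 2770]);
  translate([0, 195, 0]) cube([195, 2490, 2770]);
  translate([3485, 195, 0]) cube([195, 2490, 2770]);
}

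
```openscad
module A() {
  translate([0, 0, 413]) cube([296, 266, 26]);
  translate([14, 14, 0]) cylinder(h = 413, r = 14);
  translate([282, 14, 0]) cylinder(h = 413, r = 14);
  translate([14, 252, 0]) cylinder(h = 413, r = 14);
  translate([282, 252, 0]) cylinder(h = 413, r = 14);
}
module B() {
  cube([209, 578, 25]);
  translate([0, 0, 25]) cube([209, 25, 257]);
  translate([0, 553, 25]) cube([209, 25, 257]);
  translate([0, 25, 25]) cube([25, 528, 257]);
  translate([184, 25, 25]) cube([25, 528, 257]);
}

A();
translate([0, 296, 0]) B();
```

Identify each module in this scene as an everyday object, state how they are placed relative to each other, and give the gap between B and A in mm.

The open box's nearest face is 30 mm from the stool's +y face.

A is a stool. B is an open box. The open box is on the floor beside the stool on its +y side. The gap between the open box and the stool is 30 mm.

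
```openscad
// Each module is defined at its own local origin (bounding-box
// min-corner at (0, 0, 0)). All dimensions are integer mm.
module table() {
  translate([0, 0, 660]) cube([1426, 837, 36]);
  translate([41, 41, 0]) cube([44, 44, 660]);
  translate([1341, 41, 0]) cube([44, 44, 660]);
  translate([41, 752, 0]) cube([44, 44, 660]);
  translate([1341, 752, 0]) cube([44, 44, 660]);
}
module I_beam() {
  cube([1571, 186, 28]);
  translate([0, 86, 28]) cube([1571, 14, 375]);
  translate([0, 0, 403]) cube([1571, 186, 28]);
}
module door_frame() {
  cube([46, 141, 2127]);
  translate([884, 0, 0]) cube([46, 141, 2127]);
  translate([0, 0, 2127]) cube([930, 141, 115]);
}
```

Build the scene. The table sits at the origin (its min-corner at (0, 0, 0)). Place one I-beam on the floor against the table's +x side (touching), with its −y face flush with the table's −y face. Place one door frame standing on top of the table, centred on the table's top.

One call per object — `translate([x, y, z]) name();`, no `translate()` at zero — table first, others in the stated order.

table();
translate([1426, 0, 0]) I_beam();
translate([248, 348, 696]) door_frame();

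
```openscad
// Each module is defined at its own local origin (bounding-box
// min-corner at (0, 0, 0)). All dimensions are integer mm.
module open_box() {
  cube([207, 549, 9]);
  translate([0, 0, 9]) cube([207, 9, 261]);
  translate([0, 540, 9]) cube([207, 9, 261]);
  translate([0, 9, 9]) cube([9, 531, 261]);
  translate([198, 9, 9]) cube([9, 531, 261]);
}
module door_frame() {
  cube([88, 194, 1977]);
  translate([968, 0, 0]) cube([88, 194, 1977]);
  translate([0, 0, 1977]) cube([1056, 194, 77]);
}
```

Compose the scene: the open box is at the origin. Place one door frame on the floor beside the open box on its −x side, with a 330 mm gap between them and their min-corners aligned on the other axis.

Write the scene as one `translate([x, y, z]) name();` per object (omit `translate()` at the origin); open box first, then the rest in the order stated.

open_box();
translate([-1386, 0, 0]) door_frame();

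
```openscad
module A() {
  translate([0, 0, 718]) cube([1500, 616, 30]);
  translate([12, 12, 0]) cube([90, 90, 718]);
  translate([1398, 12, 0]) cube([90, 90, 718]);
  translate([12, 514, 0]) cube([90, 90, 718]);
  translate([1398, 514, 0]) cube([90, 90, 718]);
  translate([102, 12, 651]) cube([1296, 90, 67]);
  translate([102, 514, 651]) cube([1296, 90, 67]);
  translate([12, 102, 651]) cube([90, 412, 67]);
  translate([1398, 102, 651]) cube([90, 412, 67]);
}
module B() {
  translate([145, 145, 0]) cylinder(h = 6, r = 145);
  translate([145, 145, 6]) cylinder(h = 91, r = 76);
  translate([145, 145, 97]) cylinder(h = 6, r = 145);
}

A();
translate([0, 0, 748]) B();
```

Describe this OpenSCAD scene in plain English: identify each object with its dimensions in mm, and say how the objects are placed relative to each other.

A is a table with a 1500×616 mm rectangular top, 30 mm thick, top surface at z = 748 mm, supported by four 90×90 mm square legs, each inset 12 mm from the nearest pair of top edges, running from the floor. Four apron rails, 90 mm thick and 67 mm tall, run between adjacent legs with their top edges flush with the underside of the top and their outer faces flush with the legs' outer faces.

B is a spool: two coaxial disc flanges of radius 145 mm and thickness 6 mm, joined by a core cylinder of radius 76 mm and height 91 mm. The lower flange rests on z = 0 and the three cylinders share a vertical axis.

The spool is on top of the table.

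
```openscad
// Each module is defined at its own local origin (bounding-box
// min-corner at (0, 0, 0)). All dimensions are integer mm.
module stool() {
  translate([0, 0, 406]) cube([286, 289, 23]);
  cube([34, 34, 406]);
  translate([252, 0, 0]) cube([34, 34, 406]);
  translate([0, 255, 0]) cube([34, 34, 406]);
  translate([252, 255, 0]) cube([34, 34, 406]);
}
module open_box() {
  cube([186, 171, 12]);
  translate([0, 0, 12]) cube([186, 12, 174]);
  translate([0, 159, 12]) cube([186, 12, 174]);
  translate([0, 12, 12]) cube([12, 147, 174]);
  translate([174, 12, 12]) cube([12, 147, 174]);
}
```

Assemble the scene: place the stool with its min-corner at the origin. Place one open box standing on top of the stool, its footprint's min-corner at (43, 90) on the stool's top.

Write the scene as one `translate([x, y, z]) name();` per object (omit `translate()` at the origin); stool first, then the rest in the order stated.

stool();
translate([43, 90, 429]) open_box();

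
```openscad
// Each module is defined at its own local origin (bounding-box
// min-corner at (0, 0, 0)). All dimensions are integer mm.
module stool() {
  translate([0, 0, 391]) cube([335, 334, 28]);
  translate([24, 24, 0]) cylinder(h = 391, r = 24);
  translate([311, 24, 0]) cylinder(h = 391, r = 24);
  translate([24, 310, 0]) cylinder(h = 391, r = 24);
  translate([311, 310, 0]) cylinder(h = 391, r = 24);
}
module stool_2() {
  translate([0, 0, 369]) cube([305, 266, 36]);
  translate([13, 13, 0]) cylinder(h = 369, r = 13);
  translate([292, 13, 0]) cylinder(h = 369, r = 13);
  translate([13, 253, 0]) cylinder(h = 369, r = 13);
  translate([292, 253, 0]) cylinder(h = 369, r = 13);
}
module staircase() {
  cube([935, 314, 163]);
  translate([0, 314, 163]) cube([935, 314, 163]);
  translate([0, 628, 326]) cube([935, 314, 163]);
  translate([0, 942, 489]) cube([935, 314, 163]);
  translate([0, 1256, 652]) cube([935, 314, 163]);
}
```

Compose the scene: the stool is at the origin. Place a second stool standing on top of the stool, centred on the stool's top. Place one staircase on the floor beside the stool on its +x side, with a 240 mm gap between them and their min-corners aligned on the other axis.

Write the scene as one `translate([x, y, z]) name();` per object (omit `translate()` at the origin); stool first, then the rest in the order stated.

stool();
translate([15, 34, 419]) stool_2();
translate([575, 0, 0]) staircase();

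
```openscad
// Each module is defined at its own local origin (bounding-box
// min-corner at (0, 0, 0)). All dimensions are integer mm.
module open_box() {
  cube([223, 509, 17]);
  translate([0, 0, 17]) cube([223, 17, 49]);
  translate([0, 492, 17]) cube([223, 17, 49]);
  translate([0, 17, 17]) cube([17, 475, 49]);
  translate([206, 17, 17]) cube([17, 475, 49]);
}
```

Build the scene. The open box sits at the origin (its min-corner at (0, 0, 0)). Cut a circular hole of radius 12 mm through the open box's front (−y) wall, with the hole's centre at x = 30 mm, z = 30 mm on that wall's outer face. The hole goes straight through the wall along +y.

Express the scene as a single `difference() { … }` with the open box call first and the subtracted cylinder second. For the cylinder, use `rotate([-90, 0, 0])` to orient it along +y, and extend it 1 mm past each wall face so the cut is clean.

difference() {
  open_box();
  translate([30, -1, 30]) rotate([-90, 0, 0]) cylinder(h = 19, r = 12);
}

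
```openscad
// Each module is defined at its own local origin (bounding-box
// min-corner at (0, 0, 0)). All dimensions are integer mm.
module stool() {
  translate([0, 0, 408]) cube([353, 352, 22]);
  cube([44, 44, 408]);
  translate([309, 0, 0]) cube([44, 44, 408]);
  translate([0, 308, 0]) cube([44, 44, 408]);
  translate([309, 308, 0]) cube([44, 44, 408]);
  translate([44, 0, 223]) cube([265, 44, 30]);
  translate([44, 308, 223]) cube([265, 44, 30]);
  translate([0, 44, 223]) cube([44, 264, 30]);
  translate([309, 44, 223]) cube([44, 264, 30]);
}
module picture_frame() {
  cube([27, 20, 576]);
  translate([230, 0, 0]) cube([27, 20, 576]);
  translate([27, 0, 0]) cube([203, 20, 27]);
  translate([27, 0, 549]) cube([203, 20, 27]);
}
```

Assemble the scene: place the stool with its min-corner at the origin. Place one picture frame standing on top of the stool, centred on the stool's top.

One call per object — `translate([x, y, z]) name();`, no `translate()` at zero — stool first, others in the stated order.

stool();
translate([48, 166, 430]) picture_frame();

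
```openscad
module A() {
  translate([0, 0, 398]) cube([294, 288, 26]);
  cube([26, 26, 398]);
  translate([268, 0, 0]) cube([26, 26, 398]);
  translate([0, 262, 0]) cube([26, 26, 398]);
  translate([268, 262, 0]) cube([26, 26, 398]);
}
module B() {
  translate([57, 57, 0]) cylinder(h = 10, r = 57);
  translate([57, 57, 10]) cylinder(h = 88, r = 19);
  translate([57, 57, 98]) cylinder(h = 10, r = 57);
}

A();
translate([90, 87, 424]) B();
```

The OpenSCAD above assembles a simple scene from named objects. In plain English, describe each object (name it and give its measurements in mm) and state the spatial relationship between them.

A is a simple wooden stool: a rectangular seat 294 mm (x) by 288 mm (y), 26 mm thick, top face at z = 424 mm, on four square legs, each 26×26 mm in cross-section. The legs rest on z = 0, each flush with a corner of the seat.

B is a spool: two coaxial disc flanges of radius 57 mm and thickness 10 mm, joined by a core cylinder of radius 19 mm and height 88 mm. The lower flange rests on z = 0 and the three cylinders share a vertical axis.

The spool is on top of the stool, centred.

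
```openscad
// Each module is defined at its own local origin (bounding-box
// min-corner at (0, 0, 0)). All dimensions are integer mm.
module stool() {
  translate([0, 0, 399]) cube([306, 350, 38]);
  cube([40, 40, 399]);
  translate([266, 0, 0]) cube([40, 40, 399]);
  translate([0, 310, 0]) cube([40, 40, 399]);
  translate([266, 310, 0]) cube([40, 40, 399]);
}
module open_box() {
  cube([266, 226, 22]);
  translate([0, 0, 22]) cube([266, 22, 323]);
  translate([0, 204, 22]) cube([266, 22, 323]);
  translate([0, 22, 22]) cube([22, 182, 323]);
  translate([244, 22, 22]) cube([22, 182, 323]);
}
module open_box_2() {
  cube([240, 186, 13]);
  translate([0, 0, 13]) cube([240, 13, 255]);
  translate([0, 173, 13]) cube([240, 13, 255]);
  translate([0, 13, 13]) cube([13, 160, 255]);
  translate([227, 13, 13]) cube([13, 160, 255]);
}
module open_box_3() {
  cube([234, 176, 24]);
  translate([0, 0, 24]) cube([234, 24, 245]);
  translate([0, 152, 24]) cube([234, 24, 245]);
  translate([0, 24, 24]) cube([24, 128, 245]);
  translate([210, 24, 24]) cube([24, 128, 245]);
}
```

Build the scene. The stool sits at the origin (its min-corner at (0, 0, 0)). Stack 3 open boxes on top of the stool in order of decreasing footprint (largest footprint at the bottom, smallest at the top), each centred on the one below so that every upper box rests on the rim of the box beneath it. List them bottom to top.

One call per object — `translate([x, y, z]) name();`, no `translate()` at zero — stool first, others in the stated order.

stool();
translate([20, 62, 437]) open_box();
translate([33, 82, 782]) open_box_2();
translate([36, 87, 1050]) open_box_3();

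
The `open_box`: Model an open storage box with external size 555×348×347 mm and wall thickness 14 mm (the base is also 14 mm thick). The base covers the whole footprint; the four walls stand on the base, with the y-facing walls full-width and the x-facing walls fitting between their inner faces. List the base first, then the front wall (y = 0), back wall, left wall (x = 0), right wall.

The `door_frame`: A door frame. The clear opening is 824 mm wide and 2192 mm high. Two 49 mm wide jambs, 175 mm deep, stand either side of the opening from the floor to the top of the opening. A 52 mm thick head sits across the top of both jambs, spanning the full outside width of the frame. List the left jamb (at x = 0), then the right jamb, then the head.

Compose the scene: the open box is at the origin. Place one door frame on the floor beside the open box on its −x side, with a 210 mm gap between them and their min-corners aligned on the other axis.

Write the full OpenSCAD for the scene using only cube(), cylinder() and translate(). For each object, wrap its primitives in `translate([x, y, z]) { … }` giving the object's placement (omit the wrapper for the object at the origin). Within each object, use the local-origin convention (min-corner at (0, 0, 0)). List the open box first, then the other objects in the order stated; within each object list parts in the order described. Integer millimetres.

cube([555, 348, 14]);
translate([0, 0, 14]) cube([555, 14, 333]);
translate([0, 334, 14]) cube([555, 14, 333]);
translate([0, 14, 14]) cube([14, 320, 333]);
translate([541, 14, 14]) cube([14, 320, 333]);
translate([-1132, 0, 0]) {
  cube([49, 175, 2192]);
  translate([873, 0, 0]) cube([49, 175, 2192]);
  translate([0, 0, 2192]) cube([922, 175, 52]);
}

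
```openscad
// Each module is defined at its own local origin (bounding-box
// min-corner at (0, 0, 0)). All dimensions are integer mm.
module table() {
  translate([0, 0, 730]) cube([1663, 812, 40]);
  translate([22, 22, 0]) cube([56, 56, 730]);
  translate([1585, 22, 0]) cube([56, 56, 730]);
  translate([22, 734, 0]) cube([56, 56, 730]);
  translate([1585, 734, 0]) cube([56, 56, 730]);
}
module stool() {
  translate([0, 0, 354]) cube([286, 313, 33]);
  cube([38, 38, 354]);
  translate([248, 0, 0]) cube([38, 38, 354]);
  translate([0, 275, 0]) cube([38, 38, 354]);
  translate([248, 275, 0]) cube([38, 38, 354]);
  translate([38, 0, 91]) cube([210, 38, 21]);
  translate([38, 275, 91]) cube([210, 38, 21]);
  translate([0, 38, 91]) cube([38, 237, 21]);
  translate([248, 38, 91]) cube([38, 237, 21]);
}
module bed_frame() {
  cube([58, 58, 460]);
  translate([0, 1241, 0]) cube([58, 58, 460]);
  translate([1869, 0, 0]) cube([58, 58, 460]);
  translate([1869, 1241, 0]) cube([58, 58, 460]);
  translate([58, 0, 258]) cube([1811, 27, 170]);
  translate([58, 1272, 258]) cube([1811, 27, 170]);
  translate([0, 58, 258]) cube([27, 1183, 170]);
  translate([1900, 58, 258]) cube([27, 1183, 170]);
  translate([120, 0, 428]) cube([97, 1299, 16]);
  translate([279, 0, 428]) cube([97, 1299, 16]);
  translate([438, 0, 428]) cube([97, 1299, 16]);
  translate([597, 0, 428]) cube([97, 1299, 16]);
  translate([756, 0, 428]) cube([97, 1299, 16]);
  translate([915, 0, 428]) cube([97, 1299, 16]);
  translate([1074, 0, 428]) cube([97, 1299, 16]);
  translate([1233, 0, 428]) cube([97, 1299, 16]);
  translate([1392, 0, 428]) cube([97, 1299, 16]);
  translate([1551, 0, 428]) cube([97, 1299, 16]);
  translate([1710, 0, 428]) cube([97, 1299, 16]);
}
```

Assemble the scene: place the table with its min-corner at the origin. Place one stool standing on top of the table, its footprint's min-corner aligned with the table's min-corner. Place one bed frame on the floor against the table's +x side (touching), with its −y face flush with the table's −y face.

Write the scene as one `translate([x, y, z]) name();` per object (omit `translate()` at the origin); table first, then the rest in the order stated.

table();
translate([0, 0, 770]) stool();
translate([1663, 0, 0]) bed_frame();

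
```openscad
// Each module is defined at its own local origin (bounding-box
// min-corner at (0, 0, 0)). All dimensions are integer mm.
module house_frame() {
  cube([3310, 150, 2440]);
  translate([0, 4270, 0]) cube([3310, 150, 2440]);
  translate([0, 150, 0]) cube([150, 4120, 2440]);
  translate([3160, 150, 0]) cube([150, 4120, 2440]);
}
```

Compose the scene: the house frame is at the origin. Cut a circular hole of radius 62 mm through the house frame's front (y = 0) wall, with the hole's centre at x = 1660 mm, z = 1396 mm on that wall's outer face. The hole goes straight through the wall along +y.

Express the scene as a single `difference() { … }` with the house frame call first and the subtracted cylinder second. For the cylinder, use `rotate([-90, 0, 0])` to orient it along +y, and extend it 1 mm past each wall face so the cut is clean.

difference() {
  house_frame();
  translate([1660, -1, 1396]) rotate([-90, 0, 0]) cylinder(h = 152, r = 62);
}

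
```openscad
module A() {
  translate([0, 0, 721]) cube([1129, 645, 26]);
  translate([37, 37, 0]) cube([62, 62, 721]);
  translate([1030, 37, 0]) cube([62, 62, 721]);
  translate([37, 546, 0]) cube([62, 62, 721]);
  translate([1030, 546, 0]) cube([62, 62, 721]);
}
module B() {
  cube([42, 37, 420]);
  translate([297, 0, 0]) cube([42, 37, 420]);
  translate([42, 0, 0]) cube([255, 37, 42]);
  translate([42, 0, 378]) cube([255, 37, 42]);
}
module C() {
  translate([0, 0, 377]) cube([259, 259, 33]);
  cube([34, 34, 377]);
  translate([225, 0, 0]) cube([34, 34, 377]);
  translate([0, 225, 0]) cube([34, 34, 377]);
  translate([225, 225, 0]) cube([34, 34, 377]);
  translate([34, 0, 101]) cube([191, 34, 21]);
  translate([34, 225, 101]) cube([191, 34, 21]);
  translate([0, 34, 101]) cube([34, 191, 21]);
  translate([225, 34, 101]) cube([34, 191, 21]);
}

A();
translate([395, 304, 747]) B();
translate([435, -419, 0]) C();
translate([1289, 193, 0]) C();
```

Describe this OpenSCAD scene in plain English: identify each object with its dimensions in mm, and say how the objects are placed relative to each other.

A is a table with a 1129×645 mm rectangular top, 26 mm thick, top surface at z = 747 mm, supported by four 62×62 mm square legs, each inset 37 mm from the nearest pair of top edges, running from the floor.

B is a rectangular picture frame lying in the x–z plane (depth along y). The opening is 255 mm wide (x) by 336 mm tall (z), surrounded by a border 42 mm wide on all four sides. The frame is 37 mm deep and is made of two full-height vertical stiles with two horizontal rails fitted between them.

C is a simple wooden stool: a rectangular seat 259 mm (x) by 259 mm (y), 33 mm thick, top face at z = 410 mm, on four square legs, each 34×34 mm in cross-section. The legs rest on z = 0, each flush with a corner of the seat. Four stretchers, 34 mm wide and 21 mm tall, connect adjacent legs with their undersides at z = 101 mm, each running between the inner faces of the legs it joins and aligned with the legs' outer faces on the other axis.

The picture frame is on top of the table, centred. Two stools sit around the table at the −y, +x sides.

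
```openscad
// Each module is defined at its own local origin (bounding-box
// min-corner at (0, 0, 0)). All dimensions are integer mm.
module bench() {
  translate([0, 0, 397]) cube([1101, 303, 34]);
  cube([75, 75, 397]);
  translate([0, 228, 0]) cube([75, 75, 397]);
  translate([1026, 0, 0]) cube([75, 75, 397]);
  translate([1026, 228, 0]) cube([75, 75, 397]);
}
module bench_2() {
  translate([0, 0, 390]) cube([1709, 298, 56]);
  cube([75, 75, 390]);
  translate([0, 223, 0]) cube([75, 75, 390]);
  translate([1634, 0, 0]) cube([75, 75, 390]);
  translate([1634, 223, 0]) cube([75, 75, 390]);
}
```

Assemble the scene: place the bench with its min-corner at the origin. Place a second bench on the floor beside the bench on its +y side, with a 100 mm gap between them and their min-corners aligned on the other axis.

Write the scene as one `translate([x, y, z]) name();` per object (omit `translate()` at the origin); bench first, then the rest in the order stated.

bench();
translate([0, 403, 0]) bench_2();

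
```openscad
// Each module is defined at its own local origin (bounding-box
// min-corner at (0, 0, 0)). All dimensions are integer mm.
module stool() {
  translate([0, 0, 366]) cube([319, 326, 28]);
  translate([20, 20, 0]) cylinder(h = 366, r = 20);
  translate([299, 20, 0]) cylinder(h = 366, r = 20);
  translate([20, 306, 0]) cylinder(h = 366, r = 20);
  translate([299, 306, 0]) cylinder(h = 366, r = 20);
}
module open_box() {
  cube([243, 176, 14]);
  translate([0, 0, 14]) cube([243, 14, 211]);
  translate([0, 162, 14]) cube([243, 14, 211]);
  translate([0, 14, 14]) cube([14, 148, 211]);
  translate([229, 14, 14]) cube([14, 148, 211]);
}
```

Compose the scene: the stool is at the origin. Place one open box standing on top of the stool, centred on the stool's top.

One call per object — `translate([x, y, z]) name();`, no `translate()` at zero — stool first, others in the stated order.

stool();
translate([38, 75, 394]) open_box();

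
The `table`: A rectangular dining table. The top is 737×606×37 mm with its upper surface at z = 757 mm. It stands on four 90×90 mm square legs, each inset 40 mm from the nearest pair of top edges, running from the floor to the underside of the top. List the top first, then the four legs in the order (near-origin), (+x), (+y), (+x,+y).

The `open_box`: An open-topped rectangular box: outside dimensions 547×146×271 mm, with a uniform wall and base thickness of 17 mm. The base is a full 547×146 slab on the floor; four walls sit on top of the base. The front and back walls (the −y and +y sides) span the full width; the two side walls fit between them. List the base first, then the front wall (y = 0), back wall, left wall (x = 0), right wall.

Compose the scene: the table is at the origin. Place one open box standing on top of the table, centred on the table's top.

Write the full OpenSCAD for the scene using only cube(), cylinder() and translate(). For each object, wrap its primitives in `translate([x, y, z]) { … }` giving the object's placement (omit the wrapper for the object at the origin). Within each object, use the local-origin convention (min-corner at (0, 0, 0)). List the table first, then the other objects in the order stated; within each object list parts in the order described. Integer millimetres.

translate([0, 0, 720]) cube([737, 606, 37]);
translate([40, 40, 0]) cube([90, 90, 720]);
translate([607, 40, 0]) cube([90, 90, 720]);
translate([40, 476, 0]) cube([90, 90, 720]);
translate([607, 476, 0]) cube([90, 90, 720]);
translate([95, 230, 757]) {
  cube([547, 146, 17]);
  translate([0, 0, 17]) cube([547, 17, 254]);
  translate([0, 129, 17]) cube([547, 17, 254]);
  translate([0, 17, 17]) cube([17, 112, 254]);
  translate([530, 17, 17]) cube([17, 112, 254]);
}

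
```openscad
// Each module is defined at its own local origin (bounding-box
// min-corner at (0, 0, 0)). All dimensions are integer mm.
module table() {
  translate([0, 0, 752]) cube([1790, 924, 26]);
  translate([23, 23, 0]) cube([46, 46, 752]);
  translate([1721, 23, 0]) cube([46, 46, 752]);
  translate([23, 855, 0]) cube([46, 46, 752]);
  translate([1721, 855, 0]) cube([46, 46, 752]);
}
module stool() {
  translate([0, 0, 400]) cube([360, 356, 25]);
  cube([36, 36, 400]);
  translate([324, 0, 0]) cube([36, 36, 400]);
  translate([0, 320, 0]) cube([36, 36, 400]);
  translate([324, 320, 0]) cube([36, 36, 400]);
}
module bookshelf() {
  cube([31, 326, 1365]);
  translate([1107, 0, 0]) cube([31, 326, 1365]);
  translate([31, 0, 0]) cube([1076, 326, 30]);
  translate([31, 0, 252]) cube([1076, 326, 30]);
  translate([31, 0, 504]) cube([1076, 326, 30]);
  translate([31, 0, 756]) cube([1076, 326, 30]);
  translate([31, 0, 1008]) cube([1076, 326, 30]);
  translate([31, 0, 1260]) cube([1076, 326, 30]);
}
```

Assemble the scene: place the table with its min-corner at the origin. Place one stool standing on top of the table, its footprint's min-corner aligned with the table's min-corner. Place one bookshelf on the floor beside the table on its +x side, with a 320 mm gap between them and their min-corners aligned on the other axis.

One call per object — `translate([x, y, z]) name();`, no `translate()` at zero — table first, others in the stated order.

table();
translate([0, 0, 778]) stool();
translate([2110, 0, 0]) bookshelf();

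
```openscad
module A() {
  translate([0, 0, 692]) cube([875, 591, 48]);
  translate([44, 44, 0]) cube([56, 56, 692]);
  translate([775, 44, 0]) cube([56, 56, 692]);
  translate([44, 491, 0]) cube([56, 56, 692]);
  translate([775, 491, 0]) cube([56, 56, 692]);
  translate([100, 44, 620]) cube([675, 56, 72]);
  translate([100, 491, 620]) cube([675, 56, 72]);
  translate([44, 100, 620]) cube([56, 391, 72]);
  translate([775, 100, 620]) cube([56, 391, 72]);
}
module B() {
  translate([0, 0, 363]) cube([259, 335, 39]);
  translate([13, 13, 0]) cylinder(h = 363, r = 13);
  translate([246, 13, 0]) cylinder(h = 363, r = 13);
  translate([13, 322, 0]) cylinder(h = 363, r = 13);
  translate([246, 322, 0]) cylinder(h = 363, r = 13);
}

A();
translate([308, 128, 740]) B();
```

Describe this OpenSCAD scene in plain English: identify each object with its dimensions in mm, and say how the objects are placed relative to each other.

A is a table with a 875×591 mm rectangular top, 48 mm thick, top surface at z = 740 mm, supported by four 56×56 mm square legs, each inset 44 mm from the nearest pair of top edges, running from the floor. Four apron rails, 56 mm thick and 72 mm tall, run between adjacent legs with their top edges flush with the underside of the top and their outer faces flush with the legs' outer faces.

B is a four-legged stool. The seat is a 259×335×39 mm slab whose top surface is at z = 402 mm; four round legs, each 26 mm in diameter, run from the floor (z = 0) to the underside of the seat, each leg's axis is inset half a diameter from the nearest pair of seat edges (so the leg's bounding box is flush with the corner).

The stool is on top of the table, centred.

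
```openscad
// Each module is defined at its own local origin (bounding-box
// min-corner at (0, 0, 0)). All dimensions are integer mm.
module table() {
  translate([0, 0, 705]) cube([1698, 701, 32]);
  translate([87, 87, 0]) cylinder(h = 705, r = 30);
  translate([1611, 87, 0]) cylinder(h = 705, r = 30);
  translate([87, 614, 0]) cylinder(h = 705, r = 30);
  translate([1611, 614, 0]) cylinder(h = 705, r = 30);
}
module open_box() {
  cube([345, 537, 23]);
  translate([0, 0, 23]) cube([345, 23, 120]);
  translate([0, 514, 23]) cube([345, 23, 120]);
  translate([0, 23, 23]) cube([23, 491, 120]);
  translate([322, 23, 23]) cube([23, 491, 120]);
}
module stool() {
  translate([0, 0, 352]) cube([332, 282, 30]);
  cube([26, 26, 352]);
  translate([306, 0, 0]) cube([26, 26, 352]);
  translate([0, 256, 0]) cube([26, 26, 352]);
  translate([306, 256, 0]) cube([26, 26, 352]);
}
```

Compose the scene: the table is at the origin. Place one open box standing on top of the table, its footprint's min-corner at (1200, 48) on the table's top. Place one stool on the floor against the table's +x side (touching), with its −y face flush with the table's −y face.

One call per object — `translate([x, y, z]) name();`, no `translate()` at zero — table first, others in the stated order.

table();
translate([1200, 48, 737]) open_box();
translate([1698, 0, 0]) stool();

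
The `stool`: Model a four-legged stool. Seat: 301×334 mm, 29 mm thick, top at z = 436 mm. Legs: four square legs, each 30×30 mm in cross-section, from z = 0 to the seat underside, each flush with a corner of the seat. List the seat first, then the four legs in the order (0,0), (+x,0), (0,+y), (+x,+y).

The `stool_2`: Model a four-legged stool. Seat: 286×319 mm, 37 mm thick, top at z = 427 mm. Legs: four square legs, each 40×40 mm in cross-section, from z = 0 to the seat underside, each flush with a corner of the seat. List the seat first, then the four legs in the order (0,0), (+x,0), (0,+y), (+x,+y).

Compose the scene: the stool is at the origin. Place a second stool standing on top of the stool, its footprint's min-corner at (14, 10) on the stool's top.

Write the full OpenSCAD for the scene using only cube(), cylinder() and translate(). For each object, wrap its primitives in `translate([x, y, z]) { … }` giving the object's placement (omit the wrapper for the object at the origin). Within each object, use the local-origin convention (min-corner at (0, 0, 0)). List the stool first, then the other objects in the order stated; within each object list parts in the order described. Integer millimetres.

translate([0, 0, 407]) cube([301, 334, 29]);
cube([30, 30, 407]);
translate([271, 0, 0]) cube([30, 30, 407]);
translate([0, 304, 0]) cube([30, 30, 407]);
translate([271, 304, 0]) cube([30, 30, 407]);
translate([14, 10, 436]) {
  translate([0, 0, 390]) cube([286, 319, 37]);
  cube([40, 40, 390]);
  translate([246, 0, 0]) cube([40, 40, 390]);
  translate([0, 279, 0]) cube([40, 40, 390]);
  translate([246, 279, 0]) cube([40, 40, 390]);
}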